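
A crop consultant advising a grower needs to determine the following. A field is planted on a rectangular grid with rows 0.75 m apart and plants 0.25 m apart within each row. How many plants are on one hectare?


D = 10000 / (row_sp * plant_sp)
  = 10000 / (0.75 * 0.25)
  = 10000 / 0.1875
  = 53333.33 plants/ha


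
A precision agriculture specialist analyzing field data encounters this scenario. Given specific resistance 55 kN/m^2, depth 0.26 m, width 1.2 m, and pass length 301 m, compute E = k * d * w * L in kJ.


E = k * d * w * L
  = 55 * 0.26 * 1.2 * 301
  = 5165.16 kJ


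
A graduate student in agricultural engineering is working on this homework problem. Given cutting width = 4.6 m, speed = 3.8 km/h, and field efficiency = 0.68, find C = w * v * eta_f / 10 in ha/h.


C = w * v * eta_f / 10
  = 4.6 * 3.8 * 0.68 / 10
  = 11.89 / 10
  = 1.19 ha/h


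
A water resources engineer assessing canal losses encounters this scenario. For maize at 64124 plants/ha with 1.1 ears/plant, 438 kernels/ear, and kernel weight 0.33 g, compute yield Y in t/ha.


Y = density * ears * kernels * kw
  = 64124 * 1.1 * 438 * 0.33 g/ha
  = 10195331.26 g/ha
  = 10195.33 kg/ha = 10.20 t/ha


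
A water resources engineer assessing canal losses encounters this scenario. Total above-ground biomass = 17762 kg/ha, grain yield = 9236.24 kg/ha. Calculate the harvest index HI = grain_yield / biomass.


HI = grain_yield / biomass
   = 9236.24 / 17762
   = 0.52


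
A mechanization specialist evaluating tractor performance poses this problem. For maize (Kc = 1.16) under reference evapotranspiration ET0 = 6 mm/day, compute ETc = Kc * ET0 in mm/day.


ETc = Kc * ET0
    = 1.16 * 6
    = 6.96 mm/day


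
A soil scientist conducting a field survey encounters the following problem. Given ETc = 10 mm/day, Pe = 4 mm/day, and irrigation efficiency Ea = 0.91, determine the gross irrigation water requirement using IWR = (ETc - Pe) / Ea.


IWR = (ETc - Pe) / Ea
    = (10 - 4) / 0.91
    = 6 / 0.91
    = 6.59 mm/day


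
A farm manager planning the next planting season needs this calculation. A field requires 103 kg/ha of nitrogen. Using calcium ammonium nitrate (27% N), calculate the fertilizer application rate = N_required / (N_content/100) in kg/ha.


Rate = N_required / (N_content / 100)
     = 103 / (27 / 100)
     = 103 / 0.27
     = 381.48 kg/ha


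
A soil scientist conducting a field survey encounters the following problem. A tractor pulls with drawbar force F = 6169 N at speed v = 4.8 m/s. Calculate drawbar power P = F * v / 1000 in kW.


P = F * v / 1000
  = 6169 * 4.8 / 1000
  = 29611.20 / 1000
  = 29.61 kW


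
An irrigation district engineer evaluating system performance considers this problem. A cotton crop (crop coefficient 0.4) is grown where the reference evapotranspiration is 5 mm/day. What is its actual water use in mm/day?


ETc = Kc * ET0
    = 0.4 * 5
    = 2 mm/day


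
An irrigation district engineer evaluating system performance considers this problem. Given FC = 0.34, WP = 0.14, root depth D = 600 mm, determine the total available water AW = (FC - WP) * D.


AW = (FC - WP) * D
   = (0.34 - 0.14) * 600
   = 0.20 * 600
   = 120 mm


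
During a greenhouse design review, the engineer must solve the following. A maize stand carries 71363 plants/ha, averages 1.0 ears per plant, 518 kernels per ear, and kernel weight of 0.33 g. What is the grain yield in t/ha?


Y = density * ears * kernels * kw
  = 71363 * 1.0 * 518 * 0.33 g/ha
  = 12198791.22 g/ha
  = 12198.79 kg/ha = 12.20 t/ha


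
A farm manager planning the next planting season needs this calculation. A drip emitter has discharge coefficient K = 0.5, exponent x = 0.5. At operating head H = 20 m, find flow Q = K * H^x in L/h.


Q = K * H^x
  = 0.5 * 20^0.5
  = 0.5 * 4.4721
  = 2.24 L/h


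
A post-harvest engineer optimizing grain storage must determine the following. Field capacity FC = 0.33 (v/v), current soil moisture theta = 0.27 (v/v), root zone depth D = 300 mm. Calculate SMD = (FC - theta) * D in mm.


SMD = (FC - theta) * D
    = (0.33 - 0.27) * 300
    = 0.060 * 300
    = 18 mm


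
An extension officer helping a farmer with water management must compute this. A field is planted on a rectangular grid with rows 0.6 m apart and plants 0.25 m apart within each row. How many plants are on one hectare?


D = 10000 / (row_sp * plant_sp)
  = 10000 / (0.6 * 0.25)
  = 10000 / 0.1500
  = 66666.67 plants/ha


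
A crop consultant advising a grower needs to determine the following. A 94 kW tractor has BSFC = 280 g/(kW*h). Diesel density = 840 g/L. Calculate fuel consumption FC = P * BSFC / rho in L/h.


FC = P * BSFC / rho_fuel
   = 94 * 280 / 840
   = 26320 / 840
   = 31.33 L/h


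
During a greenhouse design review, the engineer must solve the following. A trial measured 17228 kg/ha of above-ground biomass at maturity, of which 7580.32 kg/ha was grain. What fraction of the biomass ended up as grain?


HI = grain_yield / biomass
   = 7580.32 / 17228
   = 0.44


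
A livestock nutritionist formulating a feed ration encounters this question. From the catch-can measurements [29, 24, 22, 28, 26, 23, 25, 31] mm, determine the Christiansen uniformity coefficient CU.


xbar = 208 / 8 = 26
sum|xi - xbar| = 20
CU = 100 * (1 - 20 / (8 * 26))
   = 100 * (1 - 0.0962)
   = 90.38%


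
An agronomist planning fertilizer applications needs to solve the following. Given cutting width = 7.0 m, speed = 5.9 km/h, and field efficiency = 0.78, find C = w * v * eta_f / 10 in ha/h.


C = w * v * eta_f / 10
  = 7.0 * 5.9 * 0.78 / 10
  = 32.21 / 10
  = 3.22 ha/h


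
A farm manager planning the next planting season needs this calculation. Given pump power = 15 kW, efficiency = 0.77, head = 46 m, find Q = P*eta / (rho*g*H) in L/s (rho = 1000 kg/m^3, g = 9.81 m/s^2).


Q = (P * 1000 * eta) / (rho * g * H)
  = (15 * 1000 * 0.77) / (1000 * 9.81 * 46)
  = 11550 / 451260
  = 0.02560 m^3/s = 25.60 L/s


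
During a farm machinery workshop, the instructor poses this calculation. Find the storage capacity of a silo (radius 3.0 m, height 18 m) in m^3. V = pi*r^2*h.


V = pi * r^2 * h
  = pi * 3.0^2 * 18
  = pi * 9 * 18
  = 508.94 m^3


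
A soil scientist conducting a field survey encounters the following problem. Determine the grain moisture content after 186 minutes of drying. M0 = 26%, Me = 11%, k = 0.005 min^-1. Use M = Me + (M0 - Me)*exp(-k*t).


M = Me + (M0 - Me) * e^(-k*t)
  = 11 + (26 - 11) * e^(-0.005*186)
  = 11 + 15 * e^(-0.930)
  = 11 + 15 * 0.39455
  = 11 + 5.9183
  = 16.92%


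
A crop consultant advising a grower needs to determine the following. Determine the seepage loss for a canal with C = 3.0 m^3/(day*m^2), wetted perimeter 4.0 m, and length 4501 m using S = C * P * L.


S = C * P * L
  = 3.0 * 4.0 * 4501
  = 54012 m^3/day


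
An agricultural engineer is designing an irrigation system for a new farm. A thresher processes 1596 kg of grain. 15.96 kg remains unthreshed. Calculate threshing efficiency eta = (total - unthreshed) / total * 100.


eta = (total - unthreshed) / total * 100
    = (1596 - 15.96) / 1596 * 100
    = 1580.04 / 1596 * 100
    = 99%


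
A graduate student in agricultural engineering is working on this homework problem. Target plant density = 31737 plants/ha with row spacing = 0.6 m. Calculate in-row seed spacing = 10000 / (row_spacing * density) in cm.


spacing = 10000 / (row_sp * density)
        = 10000 / (0.6 * 31737)
        = 10000 / 19042.20
        = 0.52515 m = 52.51 cm


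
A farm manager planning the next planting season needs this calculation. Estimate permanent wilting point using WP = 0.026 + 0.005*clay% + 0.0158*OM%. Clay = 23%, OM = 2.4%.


WP = 0.026 + 0.005*23 + 0.0158*2.4
   = 0.026 + 0.1150 + 0.0379
   = 0.1789


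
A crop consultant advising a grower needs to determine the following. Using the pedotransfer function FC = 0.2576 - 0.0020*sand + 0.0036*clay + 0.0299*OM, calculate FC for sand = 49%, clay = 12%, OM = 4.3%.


FC = 0.2576 - 0.0020*49 + 0.0036*12 + 0.0299*4.3
   = 0.2576 - 0.0980 + 0.0432 + 0.1286
   = 0.3314


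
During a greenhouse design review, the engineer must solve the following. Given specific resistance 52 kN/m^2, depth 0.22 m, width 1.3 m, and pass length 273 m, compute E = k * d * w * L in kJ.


E = k * d * w * L
  = 52 * 0.22 * 1.3 * 273
  = 4060.06 kJ


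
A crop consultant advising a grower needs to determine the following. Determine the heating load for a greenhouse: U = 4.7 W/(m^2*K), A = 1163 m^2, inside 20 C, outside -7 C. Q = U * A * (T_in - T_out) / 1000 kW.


dT = 20 - (-7) = 27 K
Q = U * A * dT
  = 4.7 * 1163 * 27
  = 147584.70 W = 147.58 kW


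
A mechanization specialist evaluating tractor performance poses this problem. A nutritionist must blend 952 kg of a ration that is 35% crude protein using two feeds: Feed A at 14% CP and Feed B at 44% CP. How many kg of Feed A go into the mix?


parts_A = CP_b - target = 44 - 35 = 9
parts_B = target - CP_a = 35 - 14 = 21
total_parts = 9 + 21 = 30
Feed A = 952 * 9 / 30 = 285.60 kg
Feed B = 952 * 21 / 30 = 666.40 kg

285.60 kg


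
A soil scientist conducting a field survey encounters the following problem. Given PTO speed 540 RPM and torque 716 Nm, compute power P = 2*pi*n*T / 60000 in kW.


P = 2*pi*n*T / 60000
  = 2*pi * 540 * 716 / 60000
  = 2429330.77 / 60000
  = 40.49 kW


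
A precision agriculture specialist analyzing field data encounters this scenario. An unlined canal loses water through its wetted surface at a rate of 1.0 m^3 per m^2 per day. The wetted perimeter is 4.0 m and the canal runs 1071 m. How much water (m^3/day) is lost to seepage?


S = C * P * L
  = 1.0 * 4.0 * 1071
  = 4284 m^3/day


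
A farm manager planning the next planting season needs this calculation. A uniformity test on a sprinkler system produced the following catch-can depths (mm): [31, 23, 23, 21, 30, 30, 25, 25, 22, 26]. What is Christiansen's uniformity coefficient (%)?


xbar = 256 / 10 = 25.600
sum|xi - xbar| = 29.200
CU = 100 * (1 - 29.200 / (10 * 25.600))
   = 100 * (1 - 0.1141)
   = 88.59%


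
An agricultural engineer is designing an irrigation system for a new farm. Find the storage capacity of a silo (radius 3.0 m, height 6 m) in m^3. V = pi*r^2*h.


V = pi * r^2 * h
  = pi * 3.0^2 * 6
  = pi * 9 * 6
  = 169.65 m^3


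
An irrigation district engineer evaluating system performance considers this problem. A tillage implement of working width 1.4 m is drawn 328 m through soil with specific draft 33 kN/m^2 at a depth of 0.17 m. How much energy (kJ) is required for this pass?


E = k * d * w * L
  = 33 * 0.17 * 1.4 * 328
  = 2576.11 kJ


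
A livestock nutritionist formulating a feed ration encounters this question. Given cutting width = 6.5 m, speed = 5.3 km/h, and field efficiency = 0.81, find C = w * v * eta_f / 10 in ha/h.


C = w * v * eta_f / 10
  = 6.5 * 5.3 * 0.81 / 10
  = 27.90 / 10
  = 2.79 ha/h


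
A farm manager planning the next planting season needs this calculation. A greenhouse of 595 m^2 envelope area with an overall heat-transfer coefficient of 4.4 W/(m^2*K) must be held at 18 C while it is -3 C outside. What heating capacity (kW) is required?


dT = 18 - (-3) = 21 K
Q = U * A * dT
  = 4.4 * 595 * 21
  = 54978 W = 54.98 kW


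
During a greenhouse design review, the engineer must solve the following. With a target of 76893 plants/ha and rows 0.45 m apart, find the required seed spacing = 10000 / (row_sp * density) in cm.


spacing = 10000 / (row_sp * density)
        = 10000 / (0.45 * 76893)
        = 10000 / 34601.85
        = 0.28900 m = 28.90 cm


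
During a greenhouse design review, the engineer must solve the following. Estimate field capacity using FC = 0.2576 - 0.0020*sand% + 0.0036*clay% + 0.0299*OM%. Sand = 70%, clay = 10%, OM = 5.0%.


FC = 0.2576 - 0.0020*70 + 0.0036*10 + 0.0299*5.0
   = 0.2576 - 0.1400 + 0.0360 + 0.1495
   = 0.3031


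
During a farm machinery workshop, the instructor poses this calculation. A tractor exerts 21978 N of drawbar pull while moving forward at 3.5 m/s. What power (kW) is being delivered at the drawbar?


P = F * v / 1000
  = 21978 * 3.5 / 1000
  = 76923 / 1000
  = 76.92 kW


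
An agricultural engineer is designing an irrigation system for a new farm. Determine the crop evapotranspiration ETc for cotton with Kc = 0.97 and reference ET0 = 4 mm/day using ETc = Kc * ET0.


ETc = Kc * ET0
    = 0.97 * 4
    = 3.88 mm/day


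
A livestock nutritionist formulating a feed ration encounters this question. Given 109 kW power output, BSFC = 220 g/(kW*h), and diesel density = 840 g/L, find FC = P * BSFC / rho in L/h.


FC = P * BSFC / rho_fuel
   = 109 * 220 / 840
   = 23980 / 840
   = 28.55 L/h


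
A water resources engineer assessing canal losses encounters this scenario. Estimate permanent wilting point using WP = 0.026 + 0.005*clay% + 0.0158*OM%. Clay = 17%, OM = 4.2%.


WP = 0.026 + 0.005*17 + 0.0158*4.2
   = 0.026 + 0.0850 + 0.0664
   = 0.1774


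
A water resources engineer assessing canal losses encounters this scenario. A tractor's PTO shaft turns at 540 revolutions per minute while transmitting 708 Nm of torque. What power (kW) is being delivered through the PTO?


P = 2*pi*n*T / 60000
  = 2*pi * 540 * 708 / 60000
  = 2402187.41 / 60000
  = 40.04 kW


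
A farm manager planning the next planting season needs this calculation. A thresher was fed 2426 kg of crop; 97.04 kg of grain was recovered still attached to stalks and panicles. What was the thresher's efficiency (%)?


eta = (total - unthreshed) / total * 100
    = (2426 - 97.04) / 2426 * 100
    = 2328.96 / 2426 * 100
    = 96%


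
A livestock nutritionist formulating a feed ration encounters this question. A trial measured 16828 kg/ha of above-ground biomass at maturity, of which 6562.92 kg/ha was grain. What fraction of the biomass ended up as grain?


HI = grain_yield / biomass
   = 6562.92 / 16828
   = 0.39


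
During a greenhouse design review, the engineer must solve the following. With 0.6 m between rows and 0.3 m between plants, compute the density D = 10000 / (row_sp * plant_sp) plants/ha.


D = 10000 / (row_sp * plant_sp)
  = 10000 / (0.6 * 0.3)
  = 10000 / 0.1800
  = 55555.56 plants/ha


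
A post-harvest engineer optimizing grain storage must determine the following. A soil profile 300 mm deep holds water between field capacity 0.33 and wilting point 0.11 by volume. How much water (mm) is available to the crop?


AW = (FC - WP) * D
   = (0.33 - 0.11) * 300
   = 0.22 * 300
   = 66 mm


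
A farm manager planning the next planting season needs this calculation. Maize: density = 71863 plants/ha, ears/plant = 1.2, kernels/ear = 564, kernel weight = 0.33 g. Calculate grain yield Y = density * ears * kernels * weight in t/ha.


Y = density * ears * kernels * kw
  = 71863 * 1.2 * 564 * 0.33 g/ha
  = 16050169.87 g/ha
  = 16050.17 kg/ha = 16.05 t/ha


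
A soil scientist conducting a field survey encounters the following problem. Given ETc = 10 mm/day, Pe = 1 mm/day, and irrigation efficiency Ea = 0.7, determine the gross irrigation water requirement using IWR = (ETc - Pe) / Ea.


IWR = (ETc - Pe) / Ea
    = (10 - 1) / 0.7
    = 9 / 0.7
    = 12.86 mm/day


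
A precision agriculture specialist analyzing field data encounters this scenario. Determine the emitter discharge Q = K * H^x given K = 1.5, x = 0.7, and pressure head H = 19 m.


Q = K * H^x
  = 1.5 * 19^0.7
  = 1.5 * 7.8547
  = 11.78 L/h


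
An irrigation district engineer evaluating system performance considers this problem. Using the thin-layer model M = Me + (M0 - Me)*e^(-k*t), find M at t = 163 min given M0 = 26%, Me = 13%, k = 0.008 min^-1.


M = Me + (M0 - Me) * e^(-k*t)
  = 13 + (26 - 13) * e^(-0.008*163)
  = 13 + 13 * e^(-1.304)
  = 13 + 13 * 0.27144
  = 13 + 3.5288
  = 16.53%


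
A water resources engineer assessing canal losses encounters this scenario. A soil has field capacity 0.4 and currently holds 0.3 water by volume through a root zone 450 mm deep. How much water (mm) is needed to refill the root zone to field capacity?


SMD = (FC - theta) * D
    = (0.4 - 0.3) * 450
    = 0.100 * 450
    = 45 mm


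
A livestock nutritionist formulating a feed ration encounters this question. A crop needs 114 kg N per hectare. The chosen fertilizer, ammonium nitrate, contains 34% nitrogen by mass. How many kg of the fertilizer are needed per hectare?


Rate = N_required / (N_content / 100)
     = 114 / (34 / 100)
     = 114 / 0.34
     = 335.29 kg/ha


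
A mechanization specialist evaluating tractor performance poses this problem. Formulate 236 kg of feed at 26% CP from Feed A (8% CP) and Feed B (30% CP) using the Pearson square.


parts_A = CP_b - target = 30 - 26 = 4
parts_B = target - CP_a = 26 - 8 = 18
total_parts = 4 + 18 = 22
Feed A = 236 * 4 / 22 = 42.91 kg
Feed B = 236 * 18 / 22 = 193.09 kg

42.91 kg


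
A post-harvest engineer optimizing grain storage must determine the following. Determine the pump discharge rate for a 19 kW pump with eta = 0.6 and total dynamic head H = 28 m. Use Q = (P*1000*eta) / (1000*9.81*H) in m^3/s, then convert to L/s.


Q = (P * 1000 * eta) / (rho * g * H)
  = (19 * 1000 * 0.6) / (1000 * 9.81 * 28)
  = 11400 / 274680
  = 0.04150 m^3/s = 41.50 L/s


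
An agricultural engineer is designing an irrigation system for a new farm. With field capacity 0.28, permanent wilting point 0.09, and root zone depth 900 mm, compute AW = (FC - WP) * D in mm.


AW = (FC - WP) * D
   = (0.28 - 0.09) * 900
   = 0.19 * 900
   = 171 mm


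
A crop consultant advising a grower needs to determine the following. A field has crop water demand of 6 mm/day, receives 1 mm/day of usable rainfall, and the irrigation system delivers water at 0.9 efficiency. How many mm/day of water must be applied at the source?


IWR = (ETc - Pe) / Ea
    = (6 - 1) / 0.9
    = 5 / 0.9
    = 5.56 mm/day


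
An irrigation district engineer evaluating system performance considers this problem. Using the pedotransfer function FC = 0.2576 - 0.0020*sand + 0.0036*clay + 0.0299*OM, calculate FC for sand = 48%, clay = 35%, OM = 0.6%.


FC = 0.2576 - 0.0020*48 + 0.0036*35 + 0.0299*0.6
   = 0.2576 - 0.0960 + 0.1260 + 0.0179
   = 0.3055


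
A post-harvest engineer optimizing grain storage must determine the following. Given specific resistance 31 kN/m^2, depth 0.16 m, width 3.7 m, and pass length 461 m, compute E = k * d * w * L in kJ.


E = k * d * w * L
  = 31 * 0.16 * 3.7 * 461
  = 8460.27 kJ


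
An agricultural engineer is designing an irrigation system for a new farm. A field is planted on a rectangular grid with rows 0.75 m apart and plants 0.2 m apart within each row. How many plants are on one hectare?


D = 10000 / (row_sp * plant_sp)
  = 10000 / (0.75 * 0.2)
  = 10000 / 0.1500
  = 66666.67 plants/ha


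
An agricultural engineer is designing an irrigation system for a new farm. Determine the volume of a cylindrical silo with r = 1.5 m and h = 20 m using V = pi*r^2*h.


V = pi * r^2 * h
  = pi * 1.5^2 * 20
  = pi * 2.25 * 20
  = 141.37 m^3


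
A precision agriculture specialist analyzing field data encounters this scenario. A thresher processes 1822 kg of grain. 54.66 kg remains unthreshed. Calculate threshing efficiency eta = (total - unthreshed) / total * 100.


eta = (total - unthreshed) / total * 100
    = (1822 - 54.66) / 1822 * 100
    = 1767.34 / 1822 * 100
    = 97%


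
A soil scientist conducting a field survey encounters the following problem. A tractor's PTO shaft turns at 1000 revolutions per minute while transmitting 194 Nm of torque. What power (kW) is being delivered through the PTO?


P = 2*pi*n*T / 60000
  = 2*pi * 1000 * 194 / 60000
  = 1218937.95 / 60000
  = 20.32 kW


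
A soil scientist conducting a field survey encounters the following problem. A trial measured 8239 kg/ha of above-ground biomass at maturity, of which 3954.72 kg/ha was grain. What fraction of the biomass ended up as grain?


HI = grain_yield / biomass
   = 3954.72 / 8239
   = 0.48


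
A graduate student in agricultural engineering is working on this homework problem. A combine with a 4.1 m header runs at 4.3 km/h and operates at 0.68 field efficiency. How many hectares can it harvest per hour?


C = w * v * eta_f / 10
  = 4.1 * 4.3 * 0.68 / 10
  = 11.99 / 10
  = 1.20 ha/h


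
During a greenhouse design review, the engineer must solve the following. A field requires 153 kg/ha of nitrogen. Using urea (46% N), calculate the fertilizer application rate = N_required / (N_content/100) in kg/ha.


Rate = N_required / (N_content / 100)
     = 153 / (46 / 100)
     = 153 / 0.46
     = 332.61 kg/ha


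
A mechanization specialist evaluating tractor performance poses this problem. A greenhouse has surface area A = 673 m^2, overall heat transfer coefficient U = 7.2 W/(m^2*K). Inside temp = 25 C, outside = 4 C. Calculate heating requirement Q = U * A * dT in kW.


dT = 25 - (4) = 21 K
Q = U * A * dT
  = 7.2 * 673 * 21
  = 101757.60 W = 101.76 kW


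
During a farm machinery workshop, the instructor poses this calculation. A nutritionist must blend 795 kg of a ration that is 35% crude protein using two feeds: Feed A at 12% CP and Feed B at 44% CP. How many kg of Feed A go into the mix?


parts_A = CP_b - target = 44 - 35 = 9
parts_B = target - CP_a = 35 - 12 = 23
total_parts = 9 + 23 = 32
Feed A = 795 * 9 / 32 = 223.59 kg
Feed B = 795 * 23 / 32 = 571.41 kg

223.59 kg


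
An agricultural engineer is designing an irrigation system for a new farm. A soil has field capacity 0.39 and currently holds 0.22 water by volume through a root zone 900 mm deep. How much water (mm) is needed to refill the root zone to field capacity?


SMD = (FC - theta) * D
    = (0.39 - 0.22) * 900
    = 0.170 * 900
    = 153 mm


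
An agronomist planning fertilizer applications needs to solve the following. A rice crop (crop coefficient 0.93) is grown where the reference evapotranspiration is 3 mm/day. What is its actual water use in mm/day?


ETc = Kc * ET0
    = 0.93 * 3
    = 2.79 mm/day


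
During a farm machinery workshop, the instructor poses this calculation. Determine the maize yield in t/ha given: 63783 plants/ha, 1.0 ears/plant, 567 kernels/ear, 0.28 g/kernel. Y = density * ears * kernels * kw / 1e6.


Y = density * ears * kernels * kw
  = 63783 * 1.0 * 567 * 0.28 g/ha
  = 10126189.08 g/ha
  = 10126.19 kg/ha = 10.13 t/ha


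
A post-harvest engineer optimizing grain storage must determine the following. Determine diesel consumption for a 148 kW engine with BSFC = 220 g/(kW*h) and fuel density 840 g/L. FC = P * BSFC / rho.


FC = P * BSFC / rho_fuel
   = 148 * 220 / 840
   = 32560 / 840
   = 38.76 L/h


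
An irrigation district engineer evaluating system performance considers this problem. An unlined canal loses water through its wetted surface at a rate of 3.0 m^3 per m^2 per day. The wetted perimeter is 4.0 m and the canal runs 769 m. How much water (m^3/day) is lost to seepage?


S = C * P * L
  = 3.0 * 4.0 * 769
  = 9228 m^3/day


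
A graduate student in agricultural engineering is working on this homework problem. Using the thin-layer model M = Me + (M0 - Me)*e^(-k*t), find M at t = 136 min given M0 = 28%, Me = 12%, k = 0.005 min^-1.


M = Me + (M0 - Me) * e^(-k*t)
  = 12 + (28 - 12) * e^(-0.005*136)
  = 12 + 16 * e^(-0.680)
  = 12 + 16 * 0.50662
  = 12 + 8.1059
  = 20.11%


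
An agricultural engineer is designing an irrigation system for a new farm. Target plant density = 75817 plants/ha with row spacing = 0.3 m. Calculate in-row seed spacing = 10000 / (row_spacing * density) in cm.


spacing = 10000 / (row_sp * density)
        = 10000 / (0.3 * 75817)
        = 10000 / 22745.10
        = 0.43966 m = 43.97 cm


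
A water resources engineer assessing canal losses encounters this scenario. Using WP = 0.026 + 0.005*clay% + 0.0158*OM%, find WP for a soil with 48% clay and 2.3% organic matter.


WP = 0.026 + 0.005*48 + 0.0158*2.3
   = 0.026 + 0.2400 + 0.0363
   = 0.3023


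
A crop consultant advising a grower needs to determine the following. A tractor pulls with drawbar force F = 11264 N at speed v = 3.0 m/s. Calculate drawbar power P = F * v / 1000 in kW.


P = F * v / 1000
  = 11264 * 3.0 / 1000
  = 33792 / 1000
  = 33.79 kW


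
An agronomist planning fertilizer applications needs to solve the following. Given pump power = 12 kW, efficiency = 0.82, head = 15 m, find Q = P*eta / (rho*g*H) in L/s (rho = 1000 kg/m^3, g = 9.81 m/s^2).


Q = (P * 1000 * eta) / (rho * g * H)
  = (12 * 1000 * 0.82) / (1000 * 9.81 * 15)
  = 9840 / 147150
  = 0.06687 m^3/s = 66.87 L/s


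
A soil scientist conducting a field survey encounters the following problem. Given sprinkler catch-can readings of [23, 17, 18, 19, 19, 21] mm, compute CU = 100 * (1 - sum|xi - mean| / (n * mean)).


xbar = 117 / 6 = 19.500
sum|xi - xbar| = 10
CU = 100 * (1 - 10 / (6 * 19.500))
   = 100 * (1 - 0.0855)
   = 91.45%


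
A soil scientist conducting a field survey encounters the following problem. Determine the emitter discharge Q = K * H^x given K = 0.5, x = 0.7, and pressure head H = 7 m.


Q = K * H^x
  = 0.5 * 7^0.7
  = 0.5 * 3.9045
  = 1.95 L/h


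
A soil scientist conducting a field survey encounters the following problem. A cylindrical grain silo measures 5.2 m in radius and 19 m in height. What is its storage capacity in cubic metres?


V = pi * r^2 * h
  = pi * 5.2^2 * 19
  = pi * 27.04 * 19
  = 1614.02 m^3


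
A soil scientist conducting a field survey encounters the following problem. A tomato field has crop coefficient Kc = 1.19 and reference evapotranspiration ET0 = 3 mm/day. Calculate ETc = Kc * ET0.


ETc = Kc * ET0
    = 1.19 * 3
    = 3.57 mm/day


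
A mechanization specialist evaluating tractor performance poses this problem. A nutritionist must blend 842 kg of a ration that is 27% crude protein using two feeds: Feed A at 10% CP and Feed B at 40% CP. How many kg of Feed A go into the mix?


parts_A = CP_b - target = 40 - 27 = 13
parts_B = target - CP_a = 27 - 10 = 17
total_parts = 13 + 17 = 30
Feed A = 842 * 13 / 30 = 364.87 kg
Feed B = 842 * 17 / 30 = 477.13 kg

364.87 kg


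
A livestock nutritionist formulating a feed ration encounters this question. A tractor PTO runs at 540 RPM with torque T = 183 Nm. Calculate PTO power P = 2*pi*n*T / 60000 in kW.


P = 2*pi*n*T / 60000
  = 2*pi * 540 * 183 / 60000
  = 620904.37 / 60000
  = 10.35 kW


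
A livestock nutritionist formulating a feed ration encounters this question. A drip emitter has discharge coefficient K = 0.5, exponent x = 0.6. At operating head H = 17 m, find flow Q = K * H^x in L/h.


Q = K * H^x
  = 0.5 * 17^0.6
  = 0.5 * 5.4736
  = 2.74 L/h


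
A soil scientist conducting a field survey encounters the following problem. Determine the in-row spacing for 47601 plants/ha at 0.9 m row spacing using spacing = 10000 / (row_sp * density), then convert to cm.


spacing = 10000 / (row_sp * density)
        = 10000 / (0.9 * 47601)
        = 10000 / 42840.90
        = 0.23342 m = 23.34 cm


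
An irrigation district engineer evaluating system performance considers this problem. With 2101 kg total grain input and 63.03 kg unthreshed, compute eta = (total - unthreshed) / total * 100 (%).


eta = (total - unthreshed) / total * 100
    = (2101 - 63.03) / 2101 * 100
    = 2037.97 / 2101 * 100
    = 97%


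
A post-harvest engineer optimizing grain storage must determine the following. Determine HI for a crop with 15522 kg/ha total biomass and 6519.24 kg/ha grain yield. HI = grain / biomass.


HI = grain_yield / biomass
   = 6519.24 / 15522
   = 0.42


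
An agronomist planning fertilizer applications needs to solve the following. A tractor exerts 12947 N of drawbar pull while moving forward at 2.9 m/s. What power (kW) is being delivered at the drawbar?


P = F * v / 1000
  = 12947 * 2.9 / 1000
  = 37546.30 / 1000
  = 37.55 kW


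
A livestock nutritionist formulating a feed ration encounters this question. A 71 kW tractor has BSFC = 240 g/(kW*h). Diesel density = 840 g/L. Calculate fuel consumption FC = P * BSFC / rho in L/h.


FC = P * BSFC / rho_fuel
   = 71 * 240 / 840
   = 17040 / 840
   = 20.29 L/h


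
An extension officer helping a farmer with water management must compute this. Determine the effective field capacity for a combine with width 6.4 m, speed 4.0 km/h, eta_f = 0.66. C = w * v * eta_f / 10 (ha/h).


C = w * v * eta_f / 10
  = 6.4 * 4.0 * 0.66 / 10
  = 16.90 / 10
  = 1.69 ha/h


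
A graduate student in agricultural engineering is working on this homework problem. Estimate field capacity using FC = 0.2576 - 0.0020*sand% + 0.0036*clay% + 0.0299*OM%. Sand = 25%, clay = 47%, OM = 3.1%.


FC = 0.2576 - 0.0020*25 + 0.0036*47 + 0.0299*3.1
   = 0.2576 - 0.0500 + 0.1692 + 0.0927
   = 0.4695


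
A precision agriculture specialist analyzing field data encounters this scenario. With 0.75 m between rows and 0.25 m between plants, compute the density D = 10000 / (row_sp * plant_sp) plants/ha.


D = 10000 / (row_sp * plant_sp)
  = 10000 / (0.75 * 0.25)
  = 10000 / 0.1875
  = 53333.33 plants/ha


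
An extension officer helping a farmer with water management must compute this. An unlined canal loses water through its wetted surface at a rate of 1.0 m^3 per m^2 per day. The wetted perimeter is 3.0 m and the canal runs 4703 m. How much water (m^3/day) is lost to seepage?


S = C * P * L
  = 1.0 * 3.0 * 4703
  = 14109 m^3/day


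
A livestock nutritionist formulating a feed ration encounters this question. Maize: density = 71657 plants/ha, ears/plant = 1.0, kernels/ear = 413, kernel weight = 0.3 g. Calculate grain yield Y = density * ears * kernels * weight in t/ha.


Y = density * ears * kernels * kw
  = 71657 * 1.0 * 413 * 0.3 g/ha
  = 8878302.30 g/ha
  = 8878.30 kg/ha = 8.88 t/ha


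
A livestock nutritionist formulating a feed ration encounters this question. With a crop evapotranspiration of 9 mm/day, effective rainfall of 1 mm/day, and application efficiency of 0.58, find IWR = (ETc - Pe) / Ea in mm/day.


IWR = (ETc - Pe) / Ea
    = (9 - 1) / 0.58
    = 8 / 0.58
    = 13.79 mm/day


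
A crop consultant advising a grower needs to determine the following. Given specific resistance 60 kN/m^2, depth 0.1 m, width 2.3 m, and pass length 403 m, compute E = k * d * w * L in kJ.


E = k * d * w * L
  = 60 * 0.1 * 2.3 * 403
  = 5561.40 kJ


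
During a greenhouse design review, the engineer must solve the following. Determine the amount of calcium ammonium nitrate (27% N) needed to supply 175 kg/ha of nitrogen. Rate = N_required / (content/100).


Rate = N_required / (N_content / 100)
     = 175 / (27 / 100)
     = 175 / 0.27
     = 648.15 kg/ha


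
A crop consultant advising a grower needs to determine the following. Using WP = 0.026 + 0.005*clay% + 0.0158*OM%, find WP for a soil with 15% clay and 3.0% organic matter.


WP = 0.026 + 0.005*15 + 0.0158*3.0
   = 0.026 + 0.0750 + 0.0474
   = 0.1484


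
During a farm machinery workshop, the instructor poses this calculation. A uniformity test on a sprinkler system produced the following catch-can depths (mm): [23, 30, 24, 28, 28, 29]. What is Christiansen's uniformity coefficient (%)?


xbar = 162 / 6 = 27
sum|xi - xbar| = 14
CU = 100 * (1 - 14 / (6 * 27))
   = 100 * (1 - 0.0864)
   = 91.36%


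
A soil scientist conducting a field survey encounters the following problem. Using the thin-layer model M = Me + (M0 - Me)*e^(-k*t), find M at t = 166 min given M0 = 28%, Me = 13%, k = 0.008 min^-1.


M = Me + (M0 - Me) * e^(-k*t)
  = 13 + (28 - 13) * e^(-0.008*166)
  = 13 + 15 * e^(-1.328)
  = 13 + 15 * 0.26501
  = 13 + 3.9751
  = 16.98%


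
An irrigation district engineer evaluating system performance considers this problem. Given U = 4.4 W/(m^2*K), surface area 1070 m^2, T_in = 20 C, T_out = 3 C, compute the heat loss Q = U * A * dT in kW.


dT = 20 - (3) = 17 K
Q = U * A * dT
  = 4.4 * 1070 * 17
  = 80036 W = 80.04 kW


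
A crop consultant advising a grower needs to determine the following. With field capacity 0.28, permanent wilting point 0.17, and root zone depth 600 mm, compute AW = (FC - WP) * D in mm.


AW = (FC - WP) * D
   = (0.28 - 0.17) * 600
   = 0.11 * 600
   = 66 mm


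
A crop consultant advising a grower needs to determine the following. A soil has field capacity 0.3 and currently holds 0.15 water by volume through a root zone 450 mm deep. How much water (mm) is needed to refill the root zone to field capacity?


SMD = (FC - theta) * D
    = (0.3 - 0.15) * 450
    = 0.150 * 450
    = 67.50 mm


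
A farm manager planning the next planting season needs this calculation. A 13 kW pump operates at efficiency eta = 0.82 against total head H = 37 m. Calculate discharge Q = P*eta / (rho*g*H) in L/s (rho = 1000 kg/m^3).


Q = (P * 1000 * eta) / (rho * g * H)
  = (13 * 1000 * 0.82) / (1000 * 9.81 * 37)
  = 10660 / 362970
  = 0.02937 m^3/s = 29.37 L/s


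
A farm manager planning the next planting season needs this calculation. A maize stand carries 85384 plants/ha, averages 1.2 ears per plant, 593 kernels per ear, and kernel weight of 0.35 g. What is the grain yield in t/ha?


Y = density * ears * kernels * kw
  = 85384 * 1.2 * 593 * 0.35 g/ha
  = 21265739.04 g/ha
  = 21265.74 kg/ha = 21.27 t/ha


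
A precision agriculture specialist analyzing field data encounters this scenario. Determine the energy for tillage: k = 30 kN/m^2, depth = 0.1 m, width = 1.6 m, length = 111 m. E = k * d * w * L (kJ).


E = k * d * w * L
  = 30 * 0.1 * 1.6 * 111
  = 532.80 kJ


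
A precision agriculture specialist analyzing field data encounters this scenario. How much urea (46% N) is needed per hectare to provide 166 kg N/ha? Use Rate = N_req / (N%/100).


Rate = N_required / (N_content / 100)
     = 166 / (46 / 100)
     = 166 / 0.46
     = 360.87 kg/ha


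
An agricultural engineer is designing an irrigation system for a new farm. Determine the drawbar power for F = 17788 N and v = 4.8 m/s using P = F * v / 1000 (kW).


P = F * v / 1000
  = 17788 * 4.8 / 1000
  = 85382.40 / 1000
  = 85.38 kW


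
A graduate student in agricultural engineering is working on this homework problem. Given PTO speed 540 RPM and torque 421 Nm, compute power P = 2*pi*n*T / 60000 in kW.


P = 2*pi*n*T / 60000
  = 2*pi * 540 * 421 / 60000
  = 1428419.35 / 60000
  = 23.81 kW


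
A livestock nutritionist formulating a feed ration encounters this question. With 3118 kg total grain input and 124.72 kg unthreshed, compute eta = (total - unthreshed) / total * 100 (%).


eta = (total - unthreshed) / total * 100
    = (3118 - 124.72) / 3118 * 100
    = 2993.28 / 3118 * 100
    = 96%


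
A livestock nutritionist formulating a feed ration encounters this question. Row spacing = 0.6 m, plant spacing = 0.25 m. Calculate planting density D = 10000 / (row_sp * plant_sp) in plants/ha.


D = 10000 / (row_sp * plant_sp)
  = 10000 / (0.6 * 0.25)
  = 10000 / 0.1500
  = 66666.67 plants/ha


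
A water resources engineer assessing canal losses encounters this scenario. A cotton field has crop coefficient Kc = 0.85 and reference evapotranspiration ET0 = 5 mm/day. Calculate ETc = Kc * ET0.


ETc = Kc * ET0
    = 0.85 * 5
    = 4.25 mm/day


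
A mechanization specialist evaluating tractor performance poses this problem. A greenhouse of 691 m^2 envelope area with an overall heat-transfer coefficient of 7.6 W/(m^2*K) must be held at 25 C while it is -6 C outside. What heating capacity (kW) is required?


dT = 25 - (-6) = 31 K
Q = U * A * dT
  = 7.6 * 691 * 31
  = 162799.60 W = 162.80 kW


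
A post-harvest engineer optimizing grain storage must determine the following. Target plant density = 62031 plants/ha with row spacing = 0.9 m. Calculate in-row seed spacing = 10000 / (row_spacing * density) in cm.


spacing = 10000 / (row_sp * density)
        = 10000 / (0.9 * 62031)
        = 10000 / 55827.90
        = 0.17912 m = 17.91 cm


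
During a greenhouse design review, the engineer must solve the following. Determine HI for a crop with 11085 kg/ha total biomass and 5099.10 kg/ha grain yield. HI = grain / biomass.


HI = grain_yield / biomass
   = 5099.10 / 11085
   = 0.46


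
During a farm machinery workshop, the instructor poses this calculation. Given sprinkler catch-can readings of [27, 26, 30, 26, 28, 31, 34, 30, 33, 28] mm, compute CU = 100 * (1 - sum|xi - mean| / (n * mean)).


xbar = 293 / 10 = 29.300
sum|xi - xbar| = 23
CU = 100 * (1 - 23 / (10 * 29.300))
   = 100 * (1 - 0.0785)
   = 92.15%


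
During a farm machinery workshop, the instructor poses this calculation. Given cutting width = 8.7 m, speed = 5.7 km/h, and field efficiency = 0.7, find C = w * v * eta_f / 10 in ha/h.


C = w * v * eta_f / 10
  = 8.7 * 5.7 * 0.7 / 10
  = 34.71 / 10
  = 3.47 ha/h


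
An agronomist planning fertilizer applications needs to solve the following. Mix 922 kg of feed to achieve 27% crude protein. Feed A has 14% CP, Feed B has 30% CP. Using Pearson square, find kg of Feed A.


parts_A = CP_b - target = 30 - 27 = 3
parts_B = target - CP_a = 27 - 14 = 13
total_parts = 3 + 13 = 16
Feed A = 922 * 3 / 16 = 172.88 kg
Feed B = 922 * 13 / 16 = 749.13 kg

172.88 kg


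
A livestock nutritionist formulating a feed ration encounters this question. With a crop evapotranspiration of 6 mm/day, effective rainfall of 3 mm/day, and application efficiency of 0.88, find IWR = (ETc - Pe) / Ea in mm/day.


IWR = (ETc - Pe) / Ea
    = (6 - 3) / 0.88
    = 3 / 0.88
    = 3.41 mm/day


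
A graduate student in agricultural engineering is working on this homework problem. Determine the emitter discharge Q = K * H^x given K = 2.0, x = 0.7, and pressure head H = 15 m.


Q = K * H^x
  = 2.0 * 15^0.7
  = 2.0 * 6.6568
  = 13.31 L/h


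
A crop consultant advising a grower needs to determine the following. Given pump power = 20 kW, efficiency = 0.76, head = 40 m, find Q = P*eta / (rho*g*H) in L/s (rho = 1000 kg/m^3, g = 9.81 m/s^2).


Q = (P * 1000 * eta) / (rho * g * H)
  = (20 * 1000 * 0.76) / (1000 * 9.81 * 40)
  = 15200 / 392400
  = 0.03874 m^3/s = 38.74 L/s


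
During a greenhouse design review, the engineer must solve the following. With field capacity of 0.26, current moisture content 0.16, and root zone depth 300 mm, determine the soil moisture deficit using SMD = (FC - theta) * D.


SMD = (FC - theta) * D
    = (0.26 - 0.16) * 300
    = 0.100 * 300
    = 30 mm


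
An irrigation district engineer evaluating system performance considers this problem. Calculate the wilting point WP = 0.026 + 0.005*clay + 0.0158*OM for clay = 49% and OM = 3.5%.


WP = 0.026 + 0.005*49 + 0.0158*3.5
   = 0.026 + 0.2450 + 0.0553
   = 0.3263


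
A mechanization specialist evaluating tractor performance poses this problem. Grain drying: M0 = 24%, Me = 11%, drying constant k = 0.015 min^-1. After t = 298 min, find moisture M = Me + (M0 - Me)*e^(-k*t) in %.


M = Me + (M0 - Me) * e^(-k*t)
  = 11 + (24 - 11) * e^(-0.015*298)
  = 11 + 13 * e^(-4.470)
  = 11 + 13 * 0.01145
  = 11 + 0.1488
  = 11.15%


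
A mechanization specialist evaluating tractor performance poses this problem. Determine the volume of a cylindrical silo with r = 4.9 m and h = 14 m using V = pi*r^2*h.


V = pi * r^2 * h
  = pi * 4.9^2 * 14
  = pi * 24.01 * 14
  = 1056.01 m^3


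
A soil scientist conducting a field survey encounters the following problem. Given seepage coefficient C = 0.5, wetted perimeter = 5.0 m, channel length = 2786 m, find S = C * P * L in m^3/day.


S = C * P * L
  = 0.5 * 5.0 * 2786
  = 6965 m^3/day


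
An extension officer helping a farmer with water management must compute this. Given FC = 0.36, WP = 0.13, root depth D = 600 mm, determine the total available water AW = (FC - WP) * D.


AW = (FC - WP) * D
   = (0.36 - 0.13) * 600
   = 0.23 * 600
   = 138 mm
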